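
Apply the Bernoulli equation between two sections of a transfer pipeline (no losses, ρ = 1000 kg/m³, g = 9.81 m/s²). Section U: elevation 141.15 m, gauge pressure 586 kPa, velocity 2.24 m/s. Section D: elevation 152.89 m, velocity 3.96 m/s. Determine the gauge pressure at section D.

Pressure head at U: ψ₁ = P₁/(ρg) = 586×1000 / (1000 × 9.81) = 59.73 m.
Velocity heads: v₁²/2g = 2.24²/19.62 = 0.256 m; v₂²/2g = 3.96²/19.62 = 0.799 m.
Total head H = z₁ + ψ₁ + v₁²/2g = 141.15 + 59.73 + 0.256 = 201.14 m.
ψ₂ = H − z₂ − v₂²/2g = 201.14 − 152.89 − 0.799 = 47.45 m.
P₂ = ρgψ₂ = 1000 × 9.81 × 47.45 ≈ 465 kPa.

P₂ ≈ 465 kPa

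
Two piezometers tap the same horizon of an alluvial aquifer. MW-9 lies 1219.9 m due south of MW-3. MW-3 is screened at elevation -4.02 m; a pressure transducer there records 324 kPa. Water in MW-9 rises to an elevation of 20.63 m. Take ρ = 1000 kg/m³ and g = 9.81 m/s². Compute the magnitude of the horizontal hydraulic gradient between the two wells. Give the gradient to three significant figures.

i ≈ 0.00687

Pressure head at MW-3: ψ = P/(ρg) = 324×1000 / (1000 × 9.81) = 33.03 m.
Total head at MW-3: h = z + ψ = -4.02 + 33.03 = 29.01 m.
Total head at MW-9: h = 20.63 m (water level in the piezometer is the total head).
Head difference: h(MW-3) − h(MW-9) = 29.01 − 20.63 = 8.38 m.
Hydraulic gradient: i = |Δh| / L = 8.38 / 1219.9 = 0.00687.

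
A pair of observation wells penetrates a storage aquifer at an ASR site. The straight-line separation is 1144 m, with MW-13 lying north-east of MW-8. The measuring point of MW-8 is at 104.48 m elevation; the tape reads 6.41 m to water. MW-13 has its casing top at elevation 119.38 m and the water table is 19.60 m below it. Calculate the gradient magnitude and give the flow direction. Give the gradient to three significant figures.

Total head at MW-8: h = 104.48 − 6.41 = 98.07 m.
Total head at MW-13: h = 119.38 − 19.60 = 99.78 m.
Head difference: h(MW-8) − h(MW-13) = 98.07 − 99.78 = -1.71 m.
Hydraulic gradient: i = |Δh| / L = 1.71 / 1144 = 0.00149.
Flow is from higher to lower head: from MW-13 toward MW-8, i.e. toward the south-west.

i ≈ 0.00149; groundwater flows toward the south-west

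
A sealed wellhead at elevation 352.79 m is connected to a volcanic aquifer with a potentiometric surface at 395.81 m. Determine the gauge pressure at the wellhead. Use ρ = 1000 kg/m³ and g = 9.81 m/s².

P ≈ 422 kPa

Head above the cap: Δh = 395.81 − 352.79 = 43.02 m.
P = ρgΔh = 1000 × 9.81 × 43.02 = 422026 Pa ≈ 422 kPa.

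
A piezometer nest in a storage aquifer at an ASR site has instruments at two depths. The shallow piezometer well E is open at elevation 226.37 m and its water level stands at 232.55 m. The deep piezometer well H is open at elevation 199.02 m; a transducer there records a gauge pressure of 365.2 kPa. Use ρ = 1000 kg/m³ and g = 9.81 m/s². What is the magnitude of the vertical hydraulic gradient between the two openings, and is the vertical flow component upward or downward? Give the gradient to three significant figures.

|i_v| ≈ 0.135; vertical flow is upward

Total head at well E: h = 232.55 m (water level in the standpipe).
Pressure head at well H: ψ = P/(ρg) = 365.2×1000 / (1000 × 9.81) = 37.23 m.
Total head at well H: h = z + ψ = 199.02 + 37.23 = 236.25 m.
Δh = h(well E) − h(well H) = 232.55 − 236.25 = -3.70 m.
Vertical separation Δz = 226.37 − 199.02 = 27.35 m.
|i_v| = |Δh| / Δz = 3.70 / 27.35 = 0.135.
Head is higher in the deep piezometer, so vertical flow is upward (discharge condition).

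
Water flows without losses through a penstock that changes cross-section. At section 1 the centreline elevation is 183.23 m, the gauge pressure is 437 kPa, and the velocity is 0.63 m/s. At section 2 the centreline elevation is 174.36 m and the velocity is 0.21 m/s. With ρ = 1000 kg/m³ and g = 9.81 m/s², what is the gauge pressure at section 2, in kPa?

P₂ ≈ 524 kPa

Pressure head at 1: ψ₁ = P₁/(ρg) = 437×1000 / (1000 × 9.81) = 44.55 m.
Velocity heads: v₁²/2g = 0.63²/19.62 = 0.020 m; v₂²/2g = 0.21²/19.62 = 0.002 m.
Total head H = z₁ + ψ₁ + v₁²/2g = 183.23 + 44.55 + 0.020 = 227.80 m.
ψ₂ = H − z₂ − v₂²/2g = 227.80 − 174.36 − 0.002 = 53.44 m.
P₂ = ρgψ₂ = 1000 × 9.81 × 53.44 ≈ 524 kPa.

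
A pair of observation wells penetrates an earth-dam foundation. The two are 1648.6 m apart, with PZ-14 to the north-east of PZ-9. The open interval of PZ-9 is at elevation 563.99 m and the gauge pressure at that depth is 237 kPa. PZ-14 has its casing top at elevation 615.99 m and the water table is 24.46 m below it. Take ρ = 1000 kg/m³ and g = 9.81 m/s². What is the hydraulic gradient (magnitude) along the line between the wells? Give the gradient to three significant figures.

Pressure head at PZ-9: ψ = P/(ρg) = 237×1000 / (1000 × 9.81) = 24.16 m.
Total head at PZ-9: h = z + ψ = 563.99 + 24.16 = 588.15 m.
Total head at PZ-14: h = 615.99 − 24.46 = 591.53 m.
Head difference: h(PZ-9) − h(PZ-14) = 588.15 − 591.53 = -3.38 m.
Hydraulic gradient: i = |Δh| / L = 3.38 / 1648.6 = 0.00205.

i ≈ 0.00205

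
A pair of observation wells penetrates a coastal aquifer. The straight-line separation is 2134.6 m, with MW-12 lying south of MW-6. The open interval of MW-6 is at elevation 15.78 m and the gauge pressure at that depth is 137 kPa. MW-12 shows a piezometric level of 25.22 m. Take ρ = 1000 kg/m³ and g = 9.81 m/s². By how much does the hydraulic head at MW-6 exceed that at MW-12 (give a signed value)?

Pressure head at MW-6: ψ = P/(ρg) = 137×1000 / (1000 × 9.81) = 13.97 m.
Total head at MW-6: h = z + ψ = 15.78 + 13.97 = 29.75 m.
Total head at MW-12: h = 25.22 m (water level in the piezometer is the total head).
Head difference: h(MW-6) − h(MW-12) = 29.75 − 25.22 = 4.53 m.

Δh ≈ 4.53 m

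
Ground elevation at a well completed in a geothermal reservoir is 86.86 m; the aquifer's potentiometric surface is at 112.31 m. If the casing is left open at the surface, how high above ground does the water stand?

≈ 25.45 m above ground

Water rises to the potentiometric surface, so the rise above ground = 112.31 − 86.86 = 25.45 m.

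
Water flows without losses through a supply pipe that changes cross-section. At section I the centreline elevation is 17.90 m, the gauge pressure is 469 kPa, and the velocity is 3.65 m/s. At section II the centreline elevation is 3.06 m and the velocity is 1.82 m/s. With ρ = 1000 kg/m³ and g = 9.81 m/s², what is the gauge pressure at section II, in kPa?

Pressure head at I: ψ₁ = P₁/(ρg) = 469×1000 / (1000 × 9.81) = 47.81 m.
Velocity heads: v₁²/2g = 3.65²/19.62 = 0.679 m; v₂²/2g = 1.82²/19.62 = 0.169 m.
Total head H = z₁ + ψ₁ + v₁²/2g = 17.90 + 47.81 + 0.679 = 66.39 m.
ψ₂ = H − z₂ − v₂²/2g = 66.39 − 3.06 − 0.169 = 63.16 m.
P₂ = ρgψ₂ = 1000 × 9.81 × 63.16 ≈ 620 kPa.

P₂ ≈ 620 kPa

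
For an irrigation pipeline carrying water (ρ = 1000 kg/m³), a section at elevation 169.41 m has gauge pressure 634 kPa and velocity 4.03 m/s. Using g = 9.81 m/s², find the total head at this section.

h ≈ 234.87 m

Pressure head ψ = P/(ρg) = 634×1000 / (1000 × 9.81) = 64.63 m.
Velocity head = v²/(2g) = 4.03² / (2 × 9.81) = 0.828 m.
h = z + ψ + v²/(2g) = 169.41 + 64.63 + 0.828 = 234.87 m.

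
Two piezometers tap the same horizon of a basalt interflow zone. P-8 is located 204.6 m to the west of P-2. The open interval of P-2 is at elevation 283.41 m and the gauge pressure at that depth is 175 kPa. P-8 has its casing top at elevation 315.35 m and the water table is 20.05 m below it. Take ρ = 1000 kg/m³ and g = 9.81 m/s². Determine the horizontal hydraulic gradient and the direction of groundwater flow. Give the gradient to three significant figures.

i ≈ 0.0291; groundwater flows toward the west

Pressure head at P-2: ψ = P/(ρg) = 175×1000 / (1000 × 9.81) = 17.84 m.
Total head at P-2: h = z + ψ = 283.41 + 17.84 = 301.25 m.
Total head at P-8: h = 315.35 − 20.05 = 295.30 m.
Head difference: h(P-2) − h(P-8) = 301.25 − 295.30 = 5.95 m.
Hydraulic gradient: i = |Δh| / L = 5.95 / 204.6 = 0.0291.
Flow is from higher to lower head: from P-2 toward P-8, i.e. toward the west.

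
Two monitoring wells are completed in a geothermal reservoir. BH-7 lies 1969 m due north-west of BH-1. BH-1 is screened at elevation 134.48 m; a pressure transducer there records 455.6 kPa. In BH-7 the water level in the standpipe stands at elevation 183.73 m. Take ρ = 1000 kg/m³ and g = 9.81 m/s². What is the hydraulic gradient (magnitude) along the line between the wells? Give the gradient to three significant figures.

Pressure head at BH-1: ψ = P/(ρg) = 455.6×1000 / (1000 × 9.81) = 46.44 m.
Total head at BH-1: h = z + ψ = 134.48 + 46.44 = 180.92 m.
Total head at BH-7: h = 183.73 m (water level in the piezometer is the total head).
Head difference: h(BH-1) − h(BH-7) = 180.92 − 183.73 = -2.81 m.
Hydraulic gradient: i = |Δh| / L = 2.81 / 1969 = 0.00143.

i ≈ 0.00143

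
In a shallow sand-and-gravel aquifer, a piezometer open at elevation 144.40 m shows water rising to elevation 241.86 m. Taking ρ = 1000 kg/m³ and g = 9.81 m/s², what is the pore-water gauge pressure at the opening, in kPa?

P ≈ 956 kPa

Pressure head ψ = h − z = 241.86 − 144.40 = 97.46 m.
P = ρgψ = 1000 × 9.81 × 97.46 = 956083 Pa ≈ 956 kPa.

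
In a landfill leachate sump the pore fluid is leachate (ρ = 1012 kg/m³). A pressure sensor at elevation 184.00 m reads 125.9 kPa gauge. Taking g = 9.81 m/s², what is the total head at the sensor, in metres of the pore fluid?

ψ = P/(ρg) = 125.9×1000 / (1012 × 9.81) = 12.68 m.
h = z + ψ = 184.00 + 12.68 = 196.68 m.

h ≈ 196.68 m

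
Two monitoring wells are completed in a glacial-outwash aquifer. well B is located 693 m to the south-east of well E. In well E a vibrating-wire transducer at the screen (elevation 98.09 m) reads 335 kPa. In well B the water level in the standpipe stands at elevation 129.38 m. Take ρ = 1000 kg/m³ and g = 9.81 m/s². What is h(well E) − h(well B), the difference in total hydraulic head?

Δh ≈ 2.86 m

Pressure head at well E: ψ = P/(ρg) = 335×1000 / (1000 × 9.81) = 34.15 m.
Total head at well E: h = z + ψ = 98.09 + 34.15 = 132.24 m.
Total head at well B: h = 129.38 m (water level in the piezometer is the total head).
Head difference: h(well E) − h(well B) = 132.24 − 129.38 = 2.86 m.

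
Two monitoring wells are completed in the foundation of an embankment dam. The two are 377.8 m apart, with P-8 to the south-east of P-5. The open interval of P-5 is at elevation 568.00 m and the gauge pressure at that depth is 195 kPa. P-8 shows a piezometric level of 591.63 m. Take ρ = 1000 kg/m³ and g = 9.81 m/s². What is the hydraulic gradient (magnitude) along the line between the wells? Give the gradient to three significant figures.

i ≈ 0.00993

Pressure head at P-5: ψ = P/(ρg) = 195×1000 / (1000 × 9.81) = 19.88 m.
Total head at P-5: h = z + ψ = 568.00 + 19.88 = 587.88 m.
Total head at P-8: h = 591.63 m (water level in the piezometer is the total head).
Head difference: h(P-5) − h(P-8) = 587.88 − 591.63 = -3.75 m.
Hydraulic gradient: i = |Δh| / L = 3.75 / 377.8 = 0.00993.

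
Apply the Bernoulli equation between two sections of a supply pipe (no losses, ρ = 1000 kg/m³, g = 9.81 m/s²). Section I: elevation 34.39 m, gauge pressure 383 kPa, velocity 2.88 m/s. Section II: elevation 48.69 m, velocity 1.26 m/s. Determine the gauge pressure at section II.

P₂ ≈ 246 kPa

Pressure head at I: ψ₁ = P₁/(ρg) = 383×1000 / (1000 × 9.81) = 39.04 m.
Velocity heads: v₁²/2g = 2.88²/19.62 = 0.423 m; v₂²/2g = 1.26²/19.62 = 0.081 m.
Total head H = z₁ + ψ₁ + v₁²/2g = 34.39 + 39.04 + 0.423 = 73.85 m.
ψ₂ = H − z₂ − v₂²/2g = 73.85 − 48.69 − 0.081 = 25.08 m.
P₂ = ρgψ₂ = 1000 × 9.81 × 25.08 ≈ 246 kPa.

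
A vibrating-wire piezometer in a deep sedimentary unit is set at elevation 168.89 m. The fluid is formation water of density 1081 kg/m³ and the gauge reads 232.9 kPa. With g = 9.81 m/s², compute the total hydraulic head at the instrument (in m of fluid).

ψ = P/(ρg) = 232.9×1000 / (1081 × 9.81) = 21.96 m.
h = z + ψ = 168.89 + 21.96 = 190.85 m.

h ≈ 190.85 m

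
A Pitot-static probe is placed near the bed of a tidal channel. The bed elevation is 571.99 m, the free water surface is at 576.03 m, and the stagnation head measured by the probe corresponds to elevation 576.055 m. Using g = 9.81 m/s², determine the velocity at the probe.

Near the bed, under hydrostatic conditions, the piezometric head (z + ψ) equals the free-surface elevation, 576.03 m.
Velocity head = total − piezometric = 576.055 − 576.03 = 0.025 m.
v = √(2g·h_v) = √(2 × 9.81 × 0.025) = 0.700 m/s.

v ≈ 0.700 m/s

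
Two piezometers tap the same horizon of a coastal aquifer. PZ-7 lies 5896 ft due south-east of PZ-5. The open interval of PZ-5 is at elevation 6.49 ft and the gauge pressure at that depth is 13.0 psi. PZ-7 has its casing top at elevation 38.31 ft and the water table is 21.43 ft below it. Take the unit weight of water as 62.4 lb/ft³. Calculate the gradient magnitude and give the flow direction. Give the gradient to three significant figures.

i ≈ 0.00333; groundwater flows toward the south-east

Pressure head at PZ-5: ψ = 144·P/γ = 144 × 13.0 / 62.4 = 30.00 ft.
Total head at PZ-5: h = z + ψ = 6.49 + 30.00 = 36.49 ft.
Total head at PZ-7: h = 38.31 − 21.43 = 16.88 ft.
Head difference: h(PZ-5) − h(PZ-7) = 36.49 − 16.88 = 19.61 ft.
Hydraulic gradient: i = |Δh| / L = 19.61 / 5896 = 0.00333.
Flow is from higher to lower head: from PZ-5 toward PZ-7, i.e. toward the south-east.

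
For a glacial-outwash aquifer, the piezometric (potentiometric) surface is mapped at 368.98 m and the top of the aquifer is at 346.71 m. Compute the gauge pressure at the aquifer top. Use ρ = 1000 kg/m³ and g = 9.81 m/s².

Pressure head at the aquifer top: ψ = h − z = 368.98 − 346.71 = 22.27 m.
P = ρgψ = 1000 × 9.81 × 22.27 = 218469 Pa ≈ 218 kPa.

P ≈ 218 kPa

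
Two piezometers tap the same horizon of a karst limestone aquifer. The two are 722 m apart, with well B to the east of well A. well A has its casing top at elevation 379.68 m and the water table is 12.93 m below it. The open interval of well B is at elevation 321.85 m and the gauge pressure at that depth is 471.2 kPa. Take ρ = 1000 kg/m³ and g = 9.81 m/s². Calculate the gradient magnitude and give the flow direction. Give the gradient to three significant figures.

Total head at well A: h = 379.68 − 12.93 = 366.75 m.
Pressure head at well B: ψ = P/(ρg) = 471.2×1000 / (1000 × 9.81) = 48.03 m.
Total head at well B: h = z + ψ = 321.85 + 48.03 = 369.88 m.
Head difference: h(well A) − h(well B) = 366.75 − 369.88 = -3.13 m.
Hydraulic gradient: i = |Δh| / L = 3.13 / 722 = 0.00434.
Flow is from higher to lower head: from well B toward well A, i.e. toward the west.

i ≈ 0.00434; groundwater flows toward the west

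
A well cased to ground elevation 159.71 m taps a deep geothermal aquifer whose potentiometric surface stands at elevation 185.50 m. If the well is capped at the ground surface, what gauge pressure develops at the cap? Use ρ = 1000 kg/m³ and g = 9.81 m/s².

Head above the cap: Δh = 185.50 − 159.71 = 25.79 m.
P = ρgΔh = 1000 × 9.81 × 25.79 = 253000 Pa ≈ 253 kPa.

P ≈ 253 kPa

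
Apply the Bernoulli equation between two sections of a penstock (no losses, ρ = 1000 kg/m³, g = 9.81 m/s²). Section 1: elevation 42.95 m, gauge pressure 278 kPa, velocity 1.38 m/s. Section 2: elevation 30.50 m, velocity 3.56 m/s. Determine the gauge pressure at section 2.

P₂ ≈ 395 kPa

Pressure head at 1: ψ₁ = P₁/(ρg) = 278×1000 / (1000 × 9.81) = 28.34 m.
Velocity heads: v₁²/2g = 1.38²/19.62 = 0.097 m; v₂²/2g = 3.56²/19.62 = 0.646 m.
Total head H = z₁ + ψ₁ + v₁²/2g = 42.95 + 28.34 + 0.097 = 71.39 m.
ψ₂ = H − z₂ − v₂²/2g = 71.39 − 30.50 − 0.646 = 40.24 m.
P₂ = ρgψ₂ = 1000 × 9.81 × 40.24 ≈ 395 kPa.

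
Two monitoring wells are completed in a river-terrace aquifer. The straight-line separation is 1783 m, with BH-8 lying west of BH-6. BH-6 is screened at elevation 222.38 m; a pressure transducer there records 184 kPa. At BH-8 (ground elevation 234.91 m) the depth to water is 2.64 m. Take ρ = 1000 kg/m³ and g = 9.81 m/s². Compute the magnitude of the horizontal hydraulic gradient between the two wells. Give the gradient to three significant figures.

i ≈ 0.00497

Pressure head at BH-6: ψ = P/(ρg) = 184×1000 / (1000 × 9.81) = 18.76 m.
Total head at BH-6: h = z + ψ = 222.38 + 18.76 = 241.14 m.
Total head at BH-8: h = 234.91 − 2.64 = 232.27 m.
Head difference: h(BH-6) − h(BH-8) = 241.14 − 232.27 = 8.87 m.
Hydraulic gradient: i = |Δh| / L = 8.87 / 1783 = 0.00497.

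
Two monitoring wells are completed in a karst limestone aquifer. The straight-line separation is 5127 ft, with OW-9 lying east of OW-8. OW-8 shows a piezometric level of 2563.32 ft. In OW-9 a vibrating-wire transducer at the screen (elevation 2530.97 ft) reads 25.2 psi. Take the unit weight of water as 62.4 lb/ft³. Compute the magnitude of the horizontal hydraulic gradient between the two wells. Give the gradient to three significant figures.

i ≈ 0.00503

Total head at OW-8: h = 2563.32 ft (water level in the piezometer is the total head).
Pressure head at OW-9: ψ = 144·P/γ = 144 × 25.2 / 62.4 = 58.15 ft.
Total head at OW-9: h = z + ψ = 2530.97 + 58.15 = 2589.12 ft.
Head difference: h(OW-8) − h(OW-9) = 2563.32 − 2589.12 = -25.80 ft.
Hydraulic gradient: i = |Δh| / L = 25.80 / 5127 = 0.00503.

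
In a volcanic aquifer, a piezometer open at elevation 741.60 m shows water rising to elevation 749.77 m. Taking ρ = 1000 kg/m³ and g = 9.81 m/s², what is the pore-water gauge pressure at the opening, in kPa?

Pressure head ψ = h − z = 749.77 − 741.60 = 8.17 m.
P = ρgψ = 1000 × 9.81 × 8.17 = 80148 Pa ≈ 80.1 kPa.

P ≈ 80.1 kPa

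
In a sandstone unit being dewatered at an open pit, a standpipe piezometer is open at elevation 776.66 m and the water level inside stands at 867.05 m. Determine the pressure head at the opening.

Total head h = 867.05 m (the water-surface elevation in the piezometer).
Pressure head ψ = h − z = 867.05 − 776.66 = 90.39 m.

ψ ≈ 90.39 m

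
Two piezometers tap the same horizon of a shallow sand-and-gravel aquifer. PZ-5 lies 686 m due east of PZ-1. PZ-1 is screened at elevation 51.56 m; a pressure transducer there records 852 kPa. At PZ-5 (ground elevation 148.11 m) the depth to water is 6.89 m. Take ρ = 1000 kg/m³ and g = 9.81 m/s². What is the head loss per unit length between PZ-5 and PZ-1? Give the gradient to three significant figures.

Pressure head at PZ-1: ψ = P/(ρg) = 852×1000 / (1000 × 9.81) = 86.85 m.
Total head at PZ-1: h = z + ψ = 51.56 + 86.85 = 138.41 m.
Total head at PZ-5: h = 148.11 − 6.89 = 141.22 m.
Head difference: h(PZ-1) − h(PZ-5) = 138.41 − 141.22 = -2.81 m.
Hydraulic gradient: i = |Δh| / L = 2.81 / 686 = 0.00410.

i ≈ 0.00410 m/m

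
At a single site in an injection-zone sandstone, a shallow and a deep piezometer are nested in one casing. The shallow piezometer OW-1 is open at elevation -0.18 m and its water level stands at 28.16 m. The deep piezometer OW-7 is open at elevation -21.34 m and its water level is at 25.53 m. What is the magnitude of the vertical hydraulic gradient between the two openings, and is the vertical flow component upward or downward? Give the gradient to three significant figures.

Total head at OW-1: h = 28.16 m (water level in the standpipe).
Total head at OW-7: h = 25.53 m.
Δh = h(OW-1) − h(OW-7) = 28.16 − 25.53 = 2.63 m.
Vertical separation Δz = -0.18 − (-21.34) = 21.16 m.
|i_v| = |Δh| / Δz = 2.63 / 21.16 = 0.124.
Head is higher in the shallow piezometer, so vertical flow is downward (recharge condition).

|i_v| ≈ 0.124; vertical flow is downward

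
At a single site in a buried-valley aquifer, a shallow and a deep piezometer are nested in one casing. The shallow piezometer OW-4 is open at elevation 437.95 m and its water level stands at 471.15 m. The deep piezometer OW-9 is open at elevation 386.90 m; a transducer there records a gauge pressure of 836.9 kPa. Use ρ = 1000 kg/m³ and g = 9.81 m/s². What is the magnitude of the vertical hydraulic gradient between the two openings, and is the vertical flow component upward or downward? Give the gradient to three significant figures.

Total head at OW-4: h = 471.15 m (water level in the standpipe).
Pressure head at OW-9: ψ = P/(ρg) = 836.9×1000 / (1000 × 9.81) = 85.31 m.
Total head at OW-9: h = z + ψ = 386.90 + 85.31 = 472.21 m.
Δh = h(OW-4) − h(OW-9) = 471.15 − 472.21 = -1.06 m.
Vertical separation Δz = 437.95 − 386.90 = 51.05 m.
|i_v| = |Δh| / Δz = 1.06 / 51.05 = 0.0208.
Head is higher in the deep piezometer, so vertical flow is upward (discharge condition).

|i_v| ≈ 0.0208; vertical flow is upward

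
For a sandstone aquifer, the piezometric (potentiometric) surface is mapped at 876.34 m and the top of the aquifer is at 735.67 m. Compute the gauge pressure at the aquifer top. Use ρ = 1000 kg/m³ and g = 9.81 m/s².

Pressure head at the aquifer top: ψ = h − z = 876.34 − 735.67 = 140.67 m.
P = ρgψ = 1000 × 9.81 × 140.67 = 1379973 Pa ≈ 1380 kPa.

P ≈ 1380 kPa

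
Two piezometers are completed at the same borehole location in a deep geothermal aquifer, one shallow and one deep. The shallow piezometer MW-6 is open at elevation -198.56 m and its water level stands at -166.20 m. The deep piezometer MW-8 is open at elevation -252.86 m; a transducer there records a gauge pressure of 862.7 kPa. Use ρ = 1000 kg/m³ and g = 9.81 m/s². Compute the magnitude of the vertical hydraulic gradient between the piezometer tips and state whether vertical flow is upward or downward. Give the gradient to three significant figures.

|i_v| ≈ 0.0236; vertical flow is upward

Total head at MW-6: h = -166.20 m (water level in the standpipe).
Pressure head at MW-8: ψ = P/(ρg) = 862.7×1000 / (1000 × 9.81) = 87.94 m.
Total head at MW-8: h = z + ψ = -252.86 + 87.94 = -164.92 m.
Δh = h(MW-6) − h(MW-8) = -166.20 − (-164.92) = -1.28 m.
Vertical separation Δz = -198.56 − (-252.86) = 54.30 m.
|i_v| = |Δh| / Δz = 1.28 / 54.30 = 0.0236.
Head is higher in the deep piezometer, so vertical flow is upward (discharge condition).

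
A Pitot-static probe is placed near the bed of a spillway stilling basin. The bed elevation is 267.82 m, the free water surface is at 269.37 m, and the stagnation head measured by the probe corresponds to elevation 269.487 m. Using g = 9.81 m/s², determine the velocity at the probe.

v ≈ 1.52 m/s

Near the bed, under hydrostatic conditions, the piezometric head (z + ψ) equals the free-surface elevation, 269.37 m.
Velocity head = total − piezometric = 269.487 − 269.37 = 0.117 m.
v = √(2g·h_v) = √(2 × 9.81 × 0.117) = 1.52 m/s.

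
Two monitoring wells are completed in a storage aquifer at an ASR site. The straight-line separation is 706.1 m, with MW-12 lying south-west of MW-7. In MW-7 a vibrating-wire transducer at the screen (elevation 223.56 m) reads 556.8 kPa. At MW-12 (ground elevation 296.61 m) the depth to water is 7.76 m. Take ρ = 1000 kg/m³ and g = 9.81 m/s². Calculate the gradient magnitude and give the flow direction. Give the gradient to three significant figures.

Pressure head at MW-7: ψ = P/(ρg) = 556.8×1000 / (1000 × 9.81) = 56.76 m.
Total head at MW-7: h = z + ψ = 223.56 + 56.76 = 280.32 m.
Total head at MW-12: h = 296.61 − 7.76 = 288.85 m.
Head difference: h(MW-7) − h(MW-12) = 280.32 − 288.85 = -8.53 m.
Hydraulic gradient: i = |Δh| / L = 8.53 / 706.1 = 0.0121.
Flow is from higher to lower head: from MW-12 toward MW-7, i.e. toward the north-east.

i ≈ 0.0121; groundwater flows toward the north-east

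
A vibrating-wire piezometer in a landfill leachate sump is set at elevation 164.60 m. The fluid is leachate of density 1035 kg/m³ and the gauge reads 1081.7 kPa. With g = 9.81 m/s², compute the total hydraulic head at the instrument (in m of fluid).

ψ = P/(ρg) = 1081.7×1000 / (1035 × 9.81) = 106.54 m.
h = z + ψ = 164.60 + 106.54 = 271.14 m.

h ≈ 271.14 m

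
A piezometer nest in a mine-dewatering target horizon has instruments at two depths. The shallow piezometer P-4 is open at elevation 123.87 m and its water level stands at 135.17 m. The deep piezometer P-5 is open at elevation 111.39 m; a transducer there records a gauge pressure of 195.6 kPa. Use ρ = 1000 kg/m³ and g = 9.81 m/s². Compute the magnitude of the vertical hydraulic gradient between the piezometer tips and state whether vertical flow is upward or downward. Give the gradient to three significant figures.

|i_v| ≈ 0.308; vertical flow is downward

Total head at P-4: h = 135.17 m (water level in the standpipe).
Pressure head at P-5: ψ = P/(ρg) = 195.6×1000 / (1000 × 9.81) = 19.94 m.
Total head at P-5: h = z + ψ = 111.39 + 19.94 = 131.33 m.
Δh = h(P-4) − h(P-5) = 135.17 − 131.33 = 3.84 m.
Vertical separation Δz = 123.87 − 111.39 = 12.48 m.
|i_v| = |Δh| / Δz = 3.84 / 12.48 = 0.308.
Head is higher in the shallow piezometer, so vertical flow is downward (recharge condition).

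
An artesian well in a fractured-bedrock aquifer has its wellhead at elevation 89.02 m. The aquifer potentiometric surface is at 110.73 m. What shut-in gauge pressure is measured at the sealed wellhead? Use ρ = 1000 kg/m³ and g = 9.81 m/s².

Head above the cap: Δh = 110.73 − 89.02 = 21.71 m.
P = ρgΔh = 1000 × 9.81 × 21.71 = 212975 Pa ≈ 213 kPa.

P ≈ 213 kPa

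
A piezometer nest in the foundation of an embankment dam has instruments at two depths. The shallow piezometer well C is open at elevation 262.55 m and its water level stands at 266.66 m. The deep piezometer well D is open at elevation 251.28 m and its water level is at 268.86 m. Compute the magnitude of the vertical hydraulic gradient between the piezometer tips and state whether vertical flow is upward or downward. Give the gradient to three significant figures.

Total head at well C: h = 266.66 m (water level in the standpipe).
Total head at well D: h = 268.86 m.
Δh = h(well C) − h(well D) = 266.66 − 268.86 = -2.20 m.
Vertical separation Δz = 262.55 − 251.28 = 11.27 m.
|i_v| = |Δh| / Δz = 2.20 / 11.27 = 0.195.
Head is higher in the deep piezometer, so vertical flow is upward (discharge condition).

|i_v| ≈ 0.195; vertical flow is upward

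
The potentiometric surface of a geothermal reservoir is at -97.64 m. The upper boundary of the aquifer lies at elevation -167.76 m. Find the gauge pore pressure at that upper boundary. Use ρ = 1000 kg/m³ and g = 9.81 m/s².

P ≈ 688 kPa

Pressure head at the aquifer top: ψ = h − z = -97.64 − (-167.76) = 70.12 m.
P = ρgψ = 1000 × 9.81 × 70.12 = 687877 Pa ≈ 688 kPa.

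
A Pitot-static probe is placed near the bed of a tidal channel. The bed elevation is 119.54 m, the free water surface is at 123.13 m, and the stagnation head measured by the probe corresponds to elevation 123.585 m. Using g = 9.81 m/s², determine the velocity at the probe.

Near the bed, under hydrostatic conditions, the piezometric head (z + ψ) equals the free-surface elevation, 123.13 m.
Velocity head = total − piezometric = 123.585 − 123.13 = 0.455 m.
v = √(2g·h_v) = √(2 × 9.81 × 0.455) = 2.99 m/s.

v ≈ 2.99 m/s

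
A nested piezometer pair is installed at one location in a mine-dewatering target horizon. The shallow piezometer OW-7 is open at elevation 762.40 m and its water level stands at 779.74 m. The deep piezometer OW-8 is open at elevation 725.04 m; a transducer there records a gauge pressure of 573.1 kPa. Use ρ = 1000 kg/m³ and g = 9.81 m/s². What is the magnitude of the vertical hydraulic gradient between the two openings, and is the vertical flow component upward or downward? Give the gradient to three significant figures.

Total head at OW-7: h = 779.74 m (water level in the standpipe).
Pressure head at OW-8: ψ = P/(ρg) = 573.1×1000 / (1000 × 9.81) = 58.42 m.
Total head at OW-8: h = z + ψ = 725.04 + 58.42 = 783.46 m.
Δh = h(OW-7) − h(OW-8) = 779.74 − 783.46 = -3.72 m.
Vertical separation Δz = 762.40 − 725.04 = 37.36 m.
|i_v| = |Δh| / Δz = 3.72 / 37.36 = 0.0996.
Head is higher in the deep piezometer, so vertical flow is upward (discharge condition).

|i_v| ≈ 0.0996; vertical flow is upward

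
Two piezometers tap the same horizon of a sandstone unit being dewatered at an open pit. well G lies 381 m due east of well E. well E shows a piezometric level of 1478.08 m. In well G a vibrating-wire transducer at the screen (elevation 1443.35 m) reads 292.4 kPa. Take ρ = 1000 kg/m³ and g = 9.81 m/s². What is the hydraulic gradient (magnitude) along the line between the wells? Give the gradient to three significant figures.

Total head at well E: h = 1478.08 m (water level in the piezometer is the total head).
Pressure head at well G: ψ = P/(ρg) = 292.4×1000 / (1000 × 9.81) = 29.81 m.
Total head at well G: h = z + ψ = 1443.35 + 29.81 = 1473.16 m.
Head difference: h(well E) − h(well G) = 1478.08 − 1473.16 = 4.92 m.
Hydraulic gradient: i = |Δh| / L = 4.92 / 381 = 0.0129.

i ≈ 0.0129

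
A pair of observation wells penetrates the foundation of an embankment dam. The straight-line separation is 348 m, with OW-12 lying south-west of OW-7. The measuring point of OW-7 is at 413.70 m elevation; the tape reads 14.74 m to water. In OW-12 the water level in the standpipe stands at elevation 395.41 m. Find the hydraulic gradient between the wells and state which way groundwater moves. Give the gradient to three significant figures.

i ≈ 0.0102; groundwater flows toward the south-west

Total head at OW-7: h = 413.70 − 14.74 = 398.96 m.
Total head at OW-12: h = 395.41 m (water level in the piezometer is the total head).
Head difference: h(OW-7) − h(OW-12) = 398.96 − 395.41 = 3.55 m.
Hydraulic gradient: i = |Δh| / L = 3.55 / 348 = 0.0102.
Flow is from higher to lower head: from OW-7 toward OW-12, i.e. toward the south-west.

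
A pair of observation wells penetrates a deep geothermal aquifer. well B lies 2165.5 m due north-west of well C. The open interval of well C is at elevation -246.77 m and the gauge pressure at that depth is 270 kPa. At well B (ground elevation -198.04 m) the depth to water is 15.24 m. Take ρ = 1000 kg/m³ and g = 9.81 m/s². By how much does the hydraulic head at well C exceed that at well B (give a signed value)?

Δh ≈ -5.97 m

Pressure head at well C: ψ = P/(ρg) = 270×1000 / (1000 × 9.81) = 27.52 m.
Total head at well C: h = z + ψ = -246.77 + 27.52 = -219.25 m.
Total head at well B: h = -198.04 − 15.24 = -213.28 m.
Head difference: h(well C) − h(well B) = -219.25 − (-213.28) = -5.97 m.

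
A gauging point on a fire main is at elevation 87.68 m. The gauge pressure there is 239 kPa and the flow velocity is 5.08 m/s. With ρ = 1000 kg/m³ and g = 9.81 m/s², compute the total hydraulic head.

h ≈ 113.36 m

Pressure head ψ = P/(ρg) = 239×1000 / (1000 × 9.81) = 24.36 m.
Velocity head = v²/(2g) = 5.08² / (2 × 9.81) = 1.315 m.
h = z + ψ + v²/(2g) = 87.68 + 24.36 + 1.315 = 113.36 m.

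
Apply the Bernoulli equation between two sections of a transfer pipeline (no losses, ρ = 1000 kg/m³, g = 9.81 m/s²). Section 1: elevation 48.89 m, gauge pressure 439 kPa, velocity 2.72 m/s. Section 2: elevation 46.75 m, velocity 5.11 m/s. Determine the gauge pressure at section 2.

Pressure head at 1: ψ₁ = P₁/(ρg) = 439×1000 / (1000 × 9.81) = 44.75 m.
Velocity heads: v₁²/2g = 2.72²/19.62 = 0.377 m; v₂²/2g = 5.11²/19.62 = 1.331 m.
Total head H = z₁ + ψ₁ + v₁²/2g = 48.89 + 44.75 + 0.377 = 94.02 m.
ψ₂ = H − z₂ − v₂²/2g = 94.02 − 46.75 − 1.331 = 45.94 m.
P₂ = ρgψ₂ = 1000 × 9.81 × 45.94 ≈ 451 kPa.

P₂ ≈ 451 kPa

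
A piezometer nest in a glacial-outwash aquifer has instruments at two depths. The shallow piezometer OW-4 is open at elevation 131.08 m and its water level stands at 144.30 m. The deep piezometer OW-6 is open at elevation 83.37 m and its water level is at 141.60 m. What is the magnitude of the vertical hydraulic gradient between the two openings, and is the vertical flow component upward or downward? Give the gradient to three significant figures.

Total head at OW-4: h = 144.30 m (water level in the standpipe).
Total head at OW-6: h = 141.60 m.
Δh = h(OW-4) − h(OW-6) = 144.30 − 141.60 = 2.70 m.
Vertical separation Δz = 131.08 − 83.37 = 47.71 m.
|i_v| = |Δh| / Δz = 2.70 / 47.71 = 0.0566.
Head is higher in the shallow piezometer, so vertical flow is downward (recharge condition).

|i_v| ≈ 0.0566; vertical flow is downward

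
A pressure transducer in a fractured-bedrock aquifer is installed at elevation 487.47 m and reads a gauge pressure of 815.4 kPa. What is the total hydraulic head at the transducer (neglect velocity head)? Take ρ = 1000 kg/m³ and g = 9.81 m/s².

ψ = P/(ρg) = 815.4×1000 / (1000 × 9.81) = 83.12 m.
h = z + ψ = 487.47 + 83.12 = 570.59 m.

h ≈ 570.59 m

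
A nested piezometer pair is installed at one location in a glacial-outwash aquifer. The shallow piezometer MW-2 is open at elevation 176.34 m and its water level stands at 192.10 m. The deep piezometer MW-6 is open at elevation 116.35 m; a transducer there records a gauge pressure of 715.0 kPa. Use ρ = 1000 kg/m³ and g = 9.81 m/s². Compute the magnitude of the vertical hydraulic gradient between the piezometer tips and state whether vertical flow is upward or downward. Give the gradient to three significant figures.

|i_v| ≈ 0.0478; vertical flow is downward

Total head at MW-2: h = 192.10 m (water level in the standpipe).
Pressure head at MW-6: ψ = P/(ρg) = 715.0×1000 / (1000 × 9.81) = 72.88 m.
Total head at MW-6: h = z + ψ = 116.35 + 72.88 = 189.23 m.
Δh = h(MW-2) − h(MW-6) = 192.10 − 189.23 = 2.87 m.
Vertical separation Δz = 176.34 − 116.35 = 59.99 m.
|i_v| = |Δh| / Δz = 2.87 / 59.99 = 0.0478.
Head is higher in the shallow piezometer, so vertical flow is downward (recharge condition).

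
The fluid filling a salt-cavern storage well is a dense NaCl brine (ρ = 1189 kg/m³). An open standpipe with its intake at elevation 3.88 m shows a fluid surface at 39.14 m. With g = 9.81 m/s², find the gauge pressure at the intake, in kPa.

Pressure head ψ = h − z = 39.14 − 3.88 = 35.26 m.
P = ρgψ = 1189 × 9.81 × 35.26 = 411276 Pa ≈ 411 kPa.

P ≈ 411 kPa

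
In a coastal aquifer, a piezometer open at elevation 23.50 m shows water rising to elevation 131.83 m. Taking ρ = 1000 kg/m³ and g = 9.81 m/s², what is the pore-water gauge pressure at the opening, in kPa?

Pressure head ψ = h − z = 131.83 − 23.50 = 108.33 m.
P = ρgψ = 1000 × 9.81 × 108.33 = 1062717 Pa ≈ 1060 kPa.

P ≈ 1060 kPa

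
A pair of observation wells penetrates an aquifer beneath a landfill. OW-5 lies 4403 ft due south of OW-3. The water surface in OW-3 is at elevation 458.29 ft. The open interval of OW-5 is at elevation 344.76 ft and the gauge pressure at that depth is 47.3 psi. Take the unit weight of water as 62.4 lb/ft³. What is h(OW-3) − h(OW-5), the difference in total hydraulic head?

Δh ≈ 4.38 ft

Total head at OW-3: h = 458.29 ft (water level in the piezometer is the total head).
Pressure head at OW-5: ψ = 144·P/γ = 144 × 47.3 / 62.4 = 109.15 ft.
Total head at OW-5: h = z + ψ = 344.76 + 109.15 = 453.91 ft.
Head difference: h(OW-3) − h(OW-5) = 458.29 − 453.91 = 4.38 ft.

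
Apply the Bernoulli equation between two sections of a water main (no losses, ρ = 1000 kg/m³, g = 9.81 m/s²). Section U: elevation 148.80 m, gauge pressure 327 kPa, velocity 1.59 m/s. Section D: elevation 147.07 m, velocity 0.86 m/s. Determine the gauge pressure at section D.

P₂ ≈ 345 kPa

Pressure head at U: ψ₁ = P₁/(ρg) = 327×1000 / (1000 × 9.81) = 33.33 m.
Velocity heads: v₁²/2g = 1.59²/19.62 = 0.129 m; v₂²/2g = 0.86²/19.62 = 0.038 m.
Total head H = z₁ + ψ₁ + v₁²/2g = 148.80 + 33.33 + 0.129 = 182.26 m.
ψ₂ = H − z₂ − v₂²/2g = 182.26 − 147.07 − 0.038 = 35.15 m.
P₂ = ρgψ₂ = 1000 × 9.81 × 35.15 ≈ 345 kPa.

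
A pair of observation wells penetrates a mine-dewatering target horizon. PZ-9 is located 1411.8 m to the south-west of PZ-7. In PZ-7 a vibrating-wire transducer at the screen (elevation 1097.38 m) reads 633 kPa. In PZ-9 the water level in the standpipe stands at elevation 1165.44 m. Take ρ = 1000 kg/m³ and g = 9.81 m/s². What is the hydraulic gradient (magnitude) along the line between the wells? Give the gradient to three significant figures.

Pressure head at PZ-7: ψ = P/(ρg) = 633×1000 / (1000 × 9.81) = 64.53 m.
Total head at PZ-7: h = z + ψ = 1097.38 + 64.53 = 1161.91 m.
Total head at PZ-9: h = 1165.44 m (water level in the piezometer is the total head).
Head difference: h(PZ-7) − h(PZ-9) = 1161.91 − 1165.44 = -3.53 m.
Hydraulic gradient: i = |Δh| / L = 3.53 / 1411.8 = 0.00250.

i ≈ 0.00250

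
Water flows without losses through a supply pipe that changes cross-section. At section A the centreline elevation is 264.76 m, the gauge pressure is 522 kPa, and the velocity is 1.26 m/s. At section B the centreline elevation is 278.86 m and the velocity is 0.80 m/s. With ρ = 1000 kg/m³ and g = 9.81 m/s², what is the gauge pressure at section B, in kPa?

P₂ ≈ 384 kPa

Pressure head at A: ψ₁ = P₁/(ρg) = 522×1000 / (1000 × 9.81) = 53.21 m.
Velocity heads: v₁²/2g = 1.26²/19.62 = 0.081 m; v₂²/2g = 0.80²/19.62 = 0.033 m.
Total head H = z₁ + ψ₁ + v₁²/2g = 264.76 + 53.21 + 0.081 = 318.05 m.
ψ₂ = H − z₂ − v₂²/2g = 318.05 − 278.86 − 0.033 = 39.16 m.
P₂ = ρgψ₂ = 1000 × 9.81 × 39.16 ≈ 384 kPa.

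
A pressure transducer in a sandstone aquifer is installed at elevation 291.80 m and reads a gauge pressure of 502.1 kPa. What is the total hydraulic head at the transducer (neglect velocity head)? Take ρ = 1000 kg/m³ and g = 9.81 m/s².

ψ = P/(ρg) = 502.1×1000 / (1000 × 9.81) = 51.18 m.
h = z + ψ = 291.80 + 51.18 = 342.98 m.

h ≈ 342.98 m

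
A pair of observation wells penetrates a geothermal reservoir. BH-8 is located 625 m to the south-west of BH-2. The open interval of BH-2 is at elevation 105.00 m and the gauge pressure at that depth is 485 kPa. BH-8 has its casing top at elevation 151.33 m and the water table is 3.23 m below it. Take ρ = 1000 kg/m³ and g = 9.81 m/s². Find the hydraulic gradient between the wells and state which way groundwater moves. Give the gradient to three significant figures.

Pressure head at BH-2: ψ = P/(ρg) = 485×1000 / (1000 × 9.81) = 49.44 m.
Total head at BH-2: h = z + ψ = 105.00 + 49.44 = 154.44 m.
Total head at BH-8: h = 151.33 − 3.23 = 148.10 m.
Head difference: h(BH-2) − h(BH-8) = 154.44 − 148.10 = 6.34 m.
Hydraulic gradient: i = |Δh| / L = 6.34 / 625 = 0.0101.
Flow is from higher to lower head: from BH-2 toward BH-8, i.e. toward the south-west.

i ≈ 0.0101; groundwater flows toward the south-west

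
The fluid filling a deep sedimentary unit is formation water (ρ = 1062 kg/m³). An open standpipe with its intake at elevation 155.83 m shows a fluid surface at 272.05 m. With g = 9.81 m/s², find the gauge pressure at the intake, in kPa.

P ≈ 1210 kPa

Pressure head ψ = h − z = 272.05 − 155.83 = 116.22 m.
P = ρgψ = 1062 × 9.81 × 116.22 = 1210806 Pa ≈ 1210 kPa.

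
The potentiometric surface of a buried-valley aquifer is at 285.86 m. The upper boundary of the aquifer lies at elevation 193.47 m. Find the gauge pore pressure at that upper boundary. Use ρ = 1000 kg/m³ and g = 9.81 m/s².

Pressure head at the aquifer top: ψ = h − z = 285.86 − 193.47 = 92.39 m.
P = ρgψ = 1000 × 9.81 × 92.39 = 906346 Pa ≈ 906 kPa.

P ≈ 906 kPa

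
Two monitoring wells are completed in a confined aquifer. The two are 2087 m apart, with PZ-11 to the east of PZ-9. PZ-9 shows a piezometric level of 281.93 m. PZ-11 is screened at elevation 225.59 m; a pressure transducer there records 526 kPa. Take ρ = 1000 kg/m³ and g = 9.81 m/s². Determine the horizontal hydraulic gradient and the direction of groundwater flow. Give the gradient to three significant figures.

i ≈ 0.00130; groundwater flows toward the east

Total head at PZ-9: h = 281.93 m (water level in the piezometer is the total head).
Pressure head at PZ-11: ψ = P/(ρg) = 526×1000 / (1000 × 9.81) = 53.62 m.
Total head at PZ-11: h = z + ψ = 225.59 + 53.62 = 279.21 m.
Head difference: h(PZ-9) − h(PZ-11) = 281.93 − 279.21 = 2.72 m.
Hydraulic gradient: i = |Δh| / L = 2.72 / 2087 = 0.00130.
Flow is from higher to lower head: from PZ-9 toward PZ-11, i.e. toward the east.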